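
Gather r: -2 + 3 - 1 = 0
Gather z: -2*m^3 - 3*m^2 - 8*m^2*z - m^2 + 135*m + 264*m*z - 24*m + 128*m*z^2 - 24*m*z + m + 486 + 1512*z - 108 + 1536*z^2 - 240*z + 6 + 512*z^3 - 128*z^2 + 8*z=-2*m^3 - 4*m^2 + 112*m + 512*z^3 + z^2*(128*m + 1408) + z*(-8*m^2 + 240*m + 1280) + 384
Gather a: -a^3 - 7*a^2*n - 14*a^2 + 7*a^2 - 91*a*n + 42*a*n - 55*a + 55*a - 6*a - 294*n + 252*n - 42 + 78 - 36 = -a^3 + a^2*(-7*n - 7) + a*(-49*n - 6) - 42*n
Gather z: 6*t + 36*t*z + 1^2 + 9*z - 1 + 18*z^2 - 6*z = 6*t + 18*z^2 + z*(36*t + 3)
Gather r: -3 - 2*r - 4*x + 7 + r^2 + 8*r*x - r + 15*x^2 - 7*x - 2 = r^2 + r*(8*x - 3) + 15*x^2 - 11*x + 2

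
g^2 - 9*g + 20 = (g - 5)*(g - 4)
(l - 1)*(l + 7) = l^2 + 6*l - 7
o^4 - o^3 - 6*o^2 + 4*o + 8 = (o - 2)^2*(o + 1)*(o + 2)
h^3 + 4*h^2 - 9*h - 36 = (h - 3)*(h + 3)*(h + 4)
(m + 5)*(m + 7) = m^2 + 12*m + 35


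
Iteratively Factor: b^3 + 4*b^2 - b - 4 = (b + 4)*(b^2 - 1) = (b + 1)*(b + 4)*(b - 1)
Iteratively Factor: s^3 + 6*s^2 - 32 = (s - 2)*(s^2 + 8*s + 16) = (s - 2)*(s + 4)*(s + 4)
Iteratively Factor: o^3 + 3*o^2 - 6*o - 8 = (o + 4)*(o^2 - o - 2) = (o + 1)*(o + 4)*(o - 2)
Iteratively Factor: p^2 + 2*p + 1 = (p + 1)*(p + 1)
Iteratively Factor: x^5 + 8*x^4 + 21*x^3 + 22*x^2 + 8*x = (x + 2)*(x^4 + 6*x^3 + 9*x^2 + 4*x) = (x + 1)*(x + 2)*(x^3 + 5*x^2 + 4*x) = x*(x + 1)*(x + 2)*(x^2 + 5*x + 4) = x*(x + 1)*(x + 2)*(x + 4)*(x + 1)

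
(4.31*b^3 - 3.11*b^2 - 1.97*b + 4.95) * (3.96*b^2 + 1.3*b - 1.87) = 17.0676*b^5 - 6.7126*b^4 - 19.9039*b^3 + 22.8567*b^2 + 10.1189*b - 9.2565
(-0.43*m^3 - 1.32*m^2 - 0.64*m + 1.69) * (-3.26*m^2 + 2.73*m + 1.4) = 1.4018*m^5 + 3.1293*m^4 - 2.1192*m^3 - 9.1046*m^2 + 3.7177*m + 2.366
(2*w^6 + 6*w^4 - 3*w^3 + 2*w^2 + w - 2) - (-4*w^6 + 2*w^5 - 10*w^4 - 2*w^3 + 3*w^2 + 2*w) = 6*w^6 - 2*w^5 + 16*w^4 - w^3 - w^2 - w - 2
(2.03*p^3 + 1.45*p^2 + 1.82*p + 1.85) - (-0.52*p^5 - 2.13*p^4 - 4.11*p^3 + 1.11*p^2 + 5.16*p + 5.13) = 0.52*p^5 + 2.13*p^4 + 6.14*p^3 + 0.34*p^2 - 3.34*p - 3.28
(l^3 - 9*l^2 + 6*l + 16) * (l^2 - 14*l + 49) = l^5 - 23*l^4 + 181*l^3 - 509*l^2 + 70*l + 784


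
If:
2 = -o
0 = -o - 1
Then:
No Solution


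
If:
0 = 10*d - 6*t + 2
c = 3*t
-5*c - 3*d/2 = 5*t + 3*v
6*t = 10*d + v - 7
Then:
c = -801/209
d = -202/209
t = -267/209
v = 9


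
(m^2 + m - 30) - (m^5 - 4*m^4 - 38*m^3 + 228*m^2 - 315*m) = -m^5 + 4*m^4 + 38*m^3 - 227*m^2 + 316*m - 30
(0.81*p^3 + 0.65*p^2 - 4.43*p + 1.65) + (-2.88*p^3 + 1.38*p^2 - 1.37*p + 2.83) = -2.07*p^3 + 2.03*p^2 - 5.8*p + 4.48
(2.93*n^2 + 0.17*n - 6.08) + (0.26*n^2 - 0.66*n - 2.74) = 3.19*n^2 - 0.49*n - 8.82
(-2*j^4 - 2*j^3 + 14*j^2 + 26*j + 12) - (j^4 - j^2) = -3*j^4 - 2*j^3 + 15*j^2 + 26*j + 12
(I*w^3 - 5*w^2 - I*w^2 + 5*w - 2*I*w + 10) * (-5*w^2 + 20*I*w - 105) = -5*I*w^5 + 5*w^4 + 5*I*w^4 - 5*w^3 - 195*I*w^3 + 515*w^2 + 205*I*w^2 - 525*w + 410*I*w - 1050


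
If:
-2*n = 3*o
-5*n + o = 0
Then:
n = 0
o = 0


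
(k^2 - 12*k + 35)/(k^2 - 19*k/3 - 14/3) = 3*(k - 5)/(3*k + 2)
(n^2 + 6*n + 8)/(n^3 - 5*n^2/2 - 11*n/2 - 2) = 2*(n^2 + 6*n + 8)/(2*n^3 - 5*n^2 - 11*n - 4)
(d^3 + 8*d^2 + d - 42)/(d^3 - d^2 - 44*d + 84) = (d + 3)/(d - 6)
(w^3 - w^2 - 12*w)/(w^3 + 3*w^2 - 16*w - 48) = w/(w + 4)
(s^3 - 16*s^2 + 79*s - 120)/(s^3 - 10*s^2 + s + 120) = (s - 3)/(s + 3)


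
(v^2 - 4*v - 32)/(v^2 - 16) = (v - 8)/(v - 4)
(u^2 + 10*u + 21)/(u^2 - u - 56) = (u + 3)/(u - 8)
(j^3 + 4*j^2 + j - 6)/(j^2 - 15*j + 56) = (j^3 + 4*j^2 + j - 6)/(j^2 - 15*j + 56)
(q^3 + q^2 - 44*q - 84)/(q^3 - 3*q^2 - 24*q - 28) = (q + 6)/(q + 2)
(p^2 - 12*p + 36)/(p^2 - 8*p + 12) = (p - 6)/(p - 2)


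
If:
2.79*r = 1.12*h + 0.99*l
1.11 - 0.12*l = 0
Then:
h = 2.49107142857143*r - 8.17633928571429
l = 9.25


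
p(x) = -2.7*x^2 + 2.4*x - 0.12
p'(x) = 2.4 - 5.4*x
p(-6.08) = -114.52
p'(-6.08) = 35.23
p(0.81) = 0.05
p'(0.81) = -1.97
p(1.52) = -2.71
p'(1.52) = -5.81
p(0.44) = 0.41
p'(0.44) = 0.02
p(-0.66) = -2.88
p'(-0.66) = 5.96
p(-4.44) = -64.00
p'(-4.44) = 26.38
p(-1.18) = -6.71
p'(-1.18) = 8.77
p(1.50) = -2.60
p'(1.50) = -5.70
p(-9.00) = -240.42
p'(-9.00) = 51.00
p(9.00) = -197.22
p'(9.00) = -46.20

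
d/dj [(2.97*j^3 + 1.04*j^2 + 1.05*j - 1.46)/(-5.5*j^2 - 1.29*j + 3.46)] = (-16.335*j^4 - 7.6626*j^3 + 35.262*j^2 - 8.8632*j + 1.7496)/(30.25*j^4 + 14.19*j^3 - 36.3959*j^2 - 8.9268*j + 11.9716)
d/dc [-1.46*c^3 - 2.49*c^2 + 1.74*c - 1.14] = -4.38*c^2 - 4.98*c + 1.74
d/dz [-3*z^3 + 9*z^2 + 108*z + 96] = -9*z^2 + 18*z + 108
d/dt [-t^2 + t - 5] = 1 - 2*t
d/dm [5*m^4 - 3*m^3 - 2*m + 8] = 20*m^3 - 9*m^2 - 2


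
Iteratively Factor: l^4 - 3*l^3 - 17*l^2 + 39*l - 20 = (l - 1)*(l^3 - 2*l^2 - 19*l + 20) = (l - 1)^2*(l^2 - l - 20) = (l - 5)*(l - 1)^2*(l + 4)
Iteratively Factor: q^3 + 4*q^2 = (q)*(q^2 + 4*q) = q*(q + 4)*(q)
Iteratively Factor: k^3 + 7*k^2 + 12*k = (k)*(k^2 + 7*k + 12) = k*(k + 3)*(k + 4)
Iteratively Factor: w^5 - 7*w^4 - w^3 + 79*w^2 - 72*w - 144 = (w + 3)*(w^4 - 10*w^3 + 29*w^2 - 8*w - 48) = (w - 4)*(w + 3)*(w^3 - 6*w^2 + 5*w + 12) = (w - 4)*(w - 3)*(w + 3)*(w^2 - 3*w - 4) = (w - 4)^2*(w - 3)*(w + 3)*(w + 1)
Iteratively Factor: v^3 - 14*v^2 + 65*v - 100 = (v - 4)*(v^2 - 10*v + 25) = (v - 5)*(v - 4)*(v - 5)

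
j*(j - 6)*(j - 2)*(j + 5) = j^4 - 3*j^3 - 28*j^2 + 60*j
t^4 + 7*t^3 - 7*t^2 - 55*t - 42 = (t - 3)*(t + 1)*(t + 2)*(t + 7)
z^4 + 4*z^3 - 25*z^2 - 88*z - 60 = (z - 5)*(z + 1)*(z + 2)*(z + 6)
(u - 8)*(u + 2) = u^2 - 6*u - 16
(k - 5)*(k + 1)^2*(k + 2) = k^4 - k^3 - 15*k^2 - 23*k - 10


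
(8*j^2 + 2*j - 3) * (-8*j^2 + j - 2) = -64*j^4 - 8*j^3 + 10*j^2 - 7*j + 6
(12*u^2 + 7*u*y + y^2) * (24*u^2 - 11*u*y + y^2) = 288*u^4 + 36*u^3*y - 41*u^2*y^2 - 4*u*y^3 + y^4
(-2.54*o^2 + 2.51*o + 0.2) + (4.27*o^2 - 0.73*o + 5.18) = 1.73*o^2 + 1.78*o + 5.38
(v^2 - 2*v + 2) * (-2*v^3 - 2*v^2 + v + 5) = -2*v^5 + 2*v^4 + v^3 - v^2 - 8*v + 10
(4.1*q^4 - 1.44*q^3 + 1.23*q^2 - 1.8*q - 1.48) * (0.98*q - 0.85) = 4.018*q^5 - 4.8962*q^4 + 2.4294*q^3 - 2.8095*q^2 + 0.0796000000000001*q + 1.258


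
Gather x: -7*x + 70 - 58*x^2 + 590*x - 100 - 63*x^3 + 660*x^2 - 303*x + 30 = -63*x^3 + 602*x^2 + 280*x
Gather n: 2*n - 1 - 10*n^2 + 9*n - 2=-10*n^2 + 11*n - 3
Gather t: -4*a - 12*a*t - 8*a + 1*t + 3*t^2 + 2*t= -12*a + 3*t^2 + t*(3 - 12*a)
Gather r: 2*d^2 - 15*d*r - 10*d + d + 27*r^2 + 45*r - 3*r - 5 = 2*d^2 - 9*d + 27*r^2 + r*(42 - 15*d) - 5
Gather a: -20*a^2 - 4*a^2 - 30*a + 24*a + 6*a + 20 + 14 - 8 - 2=24 - 24*a^2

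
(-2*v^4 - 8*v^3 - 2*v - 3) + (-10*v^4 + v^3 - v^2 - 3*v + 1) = -12*v^4 - 7*v^3 - v^2 - 5*v - 2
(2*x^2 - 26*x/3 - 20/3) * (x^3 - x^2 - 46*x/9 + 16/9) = 2*x^5 - 32*x^4/3 - 74*x^3/9 + 1472*x^2/27 + 56*x/3 - 320/27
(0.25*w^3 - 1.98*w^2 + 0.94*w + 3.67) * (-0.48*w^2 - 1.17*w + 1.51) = -0.12*w^5 + 0.6579*w^4 + 2.2429*w^3 - 5.8512*w^2 - 2.8745*w + 5.5417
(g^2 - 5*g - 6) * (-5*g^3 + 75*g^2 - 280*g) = -5*g^5 + 100*g^4 - 625*g^3 + 950*g^2 + 1680*g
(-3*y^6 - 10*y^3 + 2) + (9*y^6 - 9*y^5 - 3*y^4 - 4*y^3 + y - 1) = 6*y^6 - 9*y^5 - 3*y^4 - 14*y^3 + y + 1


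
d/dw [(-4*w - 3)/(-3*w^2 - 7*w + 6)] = (12*w^2 + 28*w - (4*w + 3)*(6*w + 7) - 24)/(3*w^2 + 7*w - 6)^2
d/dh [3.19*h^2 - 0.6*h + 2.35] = 6.38*h - 0.6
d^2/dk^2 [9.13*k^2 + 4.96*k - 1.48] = 18.2600000000000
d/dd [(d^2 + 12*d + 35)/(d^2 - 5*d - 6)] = (-17*d^2 - 82*d + 103)/(d^4 - 10*d^3 + 13*d^2 + 60*d + 36)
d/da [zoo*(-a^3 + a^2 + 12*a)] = zoo*(a^2 + a + 1)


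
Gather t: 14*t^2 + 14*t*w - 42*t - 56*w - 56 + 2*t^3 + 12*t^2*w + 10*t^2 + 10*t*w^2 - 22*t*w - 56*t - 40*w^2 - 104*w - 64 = 2*t^3 + t^2*(12*w + 24) + t*(10*w^2 - 8*w - 98) - 40*w^2 - 160*w - 120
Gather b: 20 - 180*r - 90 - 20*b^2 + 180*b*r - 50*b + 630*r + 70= -20*b^2 + b*(180*r - 50) + 450*r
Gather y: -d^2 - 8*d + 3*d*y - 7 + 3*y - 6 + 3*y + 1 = -d^2 - 8*d + y*(3*d + 6) - 12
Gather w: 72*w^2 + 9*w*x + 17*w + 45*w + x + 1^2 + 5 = 72*w^2 + w*(9*x + 62) + x + 6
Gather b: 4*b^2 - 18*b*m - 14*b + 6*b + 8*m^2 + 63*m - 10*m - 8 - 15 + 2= 4*b^2 + b*(-18*m - 8) + 8*m^2 + 53*m - 21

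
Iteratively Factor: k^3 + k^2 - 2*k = (k - 1)*(k^2 + 2*k) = (k - 1)*(k + 2)*(k)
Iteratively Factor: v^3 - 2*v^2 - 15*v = (v - 5)*(v^2 + 3*v) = (v - 5)*(v + 3)*(v)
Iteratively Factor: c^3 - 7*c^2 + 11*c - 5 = (c - 1)*(c^2 - 6*c + 5) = (c - 5)*(c - 1)*(c - 1)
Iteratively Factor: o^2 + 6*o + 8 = (o + 4)*(o + 2)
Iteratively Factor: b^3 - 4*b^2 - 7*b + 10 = (b + 2)*(b^2 - 6*b + 5) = (b - 5)*(b + 2)*(b - 1)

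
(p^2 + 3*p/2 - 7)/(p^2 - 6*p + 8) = (p + 7/2)/(p - 4)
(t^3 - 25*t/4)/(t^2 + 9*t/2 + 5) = t*(2*t - 5)/(2*(t + 2))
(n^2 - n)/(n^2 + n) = (n - 1)/(n + 1)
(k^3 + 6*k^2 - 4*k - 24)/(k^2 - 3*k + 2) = (k^2 + 8*k + 12)/(k - 1)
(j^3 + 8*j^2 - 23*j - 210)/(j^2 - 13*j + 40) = (j^2 + 13*j + 42)/(j - 8)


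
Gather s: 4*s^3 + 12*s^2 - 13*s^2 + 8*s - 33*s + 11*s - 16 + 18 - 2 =4*s^3 - s^2 - 14*s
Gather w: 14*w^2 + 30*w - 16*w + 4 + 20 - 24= 14*w^2 + 14*w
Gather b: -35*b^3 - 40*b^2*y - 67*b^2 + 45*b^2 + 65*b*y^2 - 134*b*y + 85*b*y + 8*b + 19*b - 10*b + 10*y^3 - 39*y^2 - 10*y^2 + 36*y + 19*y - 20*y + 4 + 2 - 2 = -35*b^3 + b^2*(-40*y - 22) + b*(65*y^2 - 49*y + 17) + 10*y^3 - 49*y^2 + 35*y + 4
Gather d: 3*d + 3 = 3*d + 3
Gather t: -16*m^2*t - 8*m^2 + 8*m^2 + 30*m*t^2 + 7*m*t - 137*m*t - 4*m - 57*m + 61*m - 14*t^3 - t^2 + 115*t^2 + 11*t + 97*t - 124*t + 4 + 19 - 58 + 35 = -14*t^3 + t^2*(30*m + 114) + t*(-16*m^2 - 130*m - 16)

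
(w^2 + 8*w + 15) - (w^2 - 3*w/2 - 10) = 19*w/2 + 25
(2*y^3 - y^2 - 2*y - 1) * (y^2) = 2*y^5 - y^4 - 2*y^3 - y^2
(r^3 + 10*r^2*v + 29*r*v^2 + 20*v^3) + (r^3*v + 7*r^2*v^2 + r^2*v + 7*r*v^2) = r^3*v + r^3 + 7*r^2*v^2 + 11*r^2*v + 36*r*v^2 + 20*v^3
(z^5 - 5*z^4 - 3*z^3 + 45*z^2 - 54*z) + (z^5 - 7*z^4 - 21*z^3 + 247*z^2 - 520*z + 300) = 2*z^5 - 12*z^4 - 24*z^3 + 292*z^2 - 574*z + 300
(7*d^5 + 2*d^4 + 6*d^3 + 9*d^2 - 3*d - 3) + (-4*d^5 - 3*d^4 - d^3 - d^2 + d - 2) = 3*d^5 - d^4 + 5*d^3 + 8*d^2 - 2*d - 5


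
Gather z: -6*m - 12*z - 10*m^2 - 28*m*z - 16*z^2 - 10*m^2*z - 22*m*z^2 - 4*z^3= -10*m^2 - 6*m - 4*z^3 + z^2*(-22*m - 16) + z*(-10*m^2 - 28*m - 12)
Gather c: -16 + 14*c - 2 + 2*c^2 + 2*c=2*c^2 + 16*c - 18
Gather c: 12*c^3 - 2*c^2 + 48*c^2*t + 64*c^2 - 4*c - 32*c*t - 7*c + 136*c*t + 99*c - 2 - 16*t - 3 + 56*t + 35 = 12*c^3 + c^2*(48*t + 62) + c*(104*t + 88) + 40*t + 30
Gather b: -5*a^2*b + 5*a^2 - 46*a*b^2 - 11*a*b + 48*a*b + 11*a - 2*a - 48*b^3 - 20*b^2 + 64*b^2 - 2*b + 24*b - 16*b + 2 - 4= 5*a^2 + 9*a - 48*b^3 + b^2*(44 - 46*a) + b*(-5*a^2 + 37*a + 6) - 2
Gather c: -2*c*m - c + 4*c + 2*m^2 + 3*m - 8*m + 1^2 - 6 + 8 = c*(3 - 2*m) + 2*m^2 - 5*m + 3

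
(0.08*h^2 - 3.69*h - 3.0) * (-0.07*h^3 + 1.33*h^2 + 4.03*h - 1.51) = -0.0056*h^5 + 0.3647*h^4 - 4.3753*h^3 - 18.9815*h^2 - 6.5181*h + 4.53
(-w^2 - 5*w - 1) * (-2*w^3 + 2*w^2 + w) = 2*w^5 + 8*w^4 - 9*w^3 - 7*w^2 - w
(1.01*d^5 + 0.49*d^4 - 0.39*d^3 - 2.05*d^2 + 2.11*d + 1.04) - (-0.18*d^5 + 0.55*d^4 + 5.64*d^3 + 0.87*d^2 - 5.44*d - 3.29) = 1.19*d^5 - 0.0600000000000001*d^4 - 6.03*d^3 - 2.92*d^2 + 7.55*d + 4.33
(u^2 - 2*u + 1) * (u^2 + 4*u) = u^4 + 2*u^3 - 7*u^2 + 4*u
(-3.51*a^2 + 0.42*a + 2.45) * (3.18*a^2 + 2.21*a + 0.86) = -11.1618*a^4 - 6.4215*a^3 + 5.7006*a^2 + 5.7757*a + 2.107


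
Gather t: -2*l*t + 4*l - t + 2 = 4*l + t*(-2*l - 1) + 2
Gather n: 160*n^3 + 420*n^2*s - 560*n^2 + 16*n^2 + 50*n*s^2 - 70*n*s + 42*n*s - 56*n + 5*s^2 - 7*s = 160*n^3 + n^2*(420*s - 544) + n*(50*s^2 - 28*s - 56) + 5*s^2 - 7*s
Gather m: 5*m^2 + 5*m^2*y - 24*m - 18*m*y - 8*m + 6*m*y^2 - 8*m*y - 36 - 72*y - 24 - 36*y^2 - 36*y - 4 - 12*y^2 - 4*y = m^2*(5*y + 5) + m*(6*y^2 - 26*y - 32) - 48*y^2 - 112*y - 64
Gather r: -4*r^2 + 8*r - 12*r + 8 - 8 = -4*r^2 - 4*r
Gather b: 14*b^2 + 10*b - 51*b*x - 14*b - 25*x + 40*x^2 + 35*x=14*b^2 + b*(-51*x - 4) + 40*x^2 + 10*x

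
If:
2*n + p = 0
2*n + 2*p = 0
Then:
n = 0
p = 0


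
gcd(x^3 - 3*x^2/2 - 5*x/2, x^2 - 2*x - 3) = x + 1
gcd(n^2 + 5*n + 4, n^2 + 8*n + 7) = n + 1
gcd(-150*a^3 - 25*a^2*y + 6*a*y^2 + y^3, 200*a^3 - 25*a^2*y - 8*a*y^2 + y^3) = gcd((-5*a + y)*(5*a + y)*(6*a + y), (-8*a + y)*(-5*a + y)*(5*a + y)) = -25*a^2 + y^2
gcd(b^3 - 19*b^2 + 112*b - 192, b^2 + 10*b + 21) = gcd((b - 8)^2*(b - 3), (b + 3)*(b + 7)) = 1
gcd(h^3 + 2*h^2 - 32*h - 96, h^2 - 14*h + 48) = h - 6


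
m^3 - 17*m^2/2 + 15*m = m*(m - 6)*(m - 5/2)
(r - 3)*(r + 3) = r^2 - 9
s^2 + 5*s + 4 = (s + 1)*(s + 4)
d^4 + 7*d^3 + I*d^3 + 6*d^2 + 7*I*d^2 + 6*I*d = d*(d + 1)*(d + 6)*(d + I)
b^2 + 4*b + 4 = (b + 2)^2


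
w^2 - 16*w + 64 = (w - 8)^2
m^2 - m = m*(m - 1)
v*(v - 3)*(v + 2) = v^3 - v^2 - 6*v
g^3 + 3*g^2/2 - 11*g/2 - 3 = (g - 2)*(g + 1/2)*(g + 3)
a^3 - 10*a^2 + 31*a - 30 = (a - 5)*(a - 3)*(a - 2)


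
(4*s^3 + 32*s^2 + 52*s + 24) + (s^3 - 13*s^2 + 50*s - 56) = 5*s^3 + 19*s^2 + 102*s - 32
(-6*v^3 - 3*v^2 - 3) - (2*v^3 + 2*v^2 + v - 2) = -8*v^3 - 5*v^2 - v - 1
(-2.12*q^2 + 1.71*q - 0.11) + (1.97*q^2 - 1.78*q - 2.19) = -0.15*q^2 - 0.0700000000000001*q - 2.3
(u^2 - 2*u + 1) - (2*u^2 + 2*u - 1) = -u^2 - 4*u + 2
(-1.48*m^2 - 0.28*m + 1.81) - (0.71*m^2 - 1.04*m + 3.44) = -2.19*m^2 + 0.76*m - 1.63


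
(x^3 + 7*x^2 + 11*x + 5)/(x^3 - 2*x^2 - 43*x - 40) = (x + 1)/(x - 8)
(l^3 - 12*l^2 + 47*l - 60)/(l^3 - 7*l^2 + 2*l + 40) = (l - 3)/(l + 2)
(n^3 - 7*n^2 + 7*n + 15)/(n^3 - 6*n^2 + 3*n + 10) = (n - 3)/(n - 2)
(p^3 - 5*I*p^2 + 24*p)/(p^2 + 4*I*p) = (p^2 - 5*I*p + 24)/(p + 4*I)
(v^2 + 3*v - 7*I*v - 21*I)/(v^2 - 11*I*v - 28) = (v + 3)/(v - 4*I)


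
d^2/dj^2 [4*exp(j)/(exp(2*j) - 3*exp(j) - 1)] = 4*((9 - 8*exp(j))*(-exp(2*j) + 3*exp(j) + 1)*exp(j) - 2*(2*exp(j) - 3)^2*exp(2*j) - (-exp(2*j) + 3*exp(j) + 1)^2)*exp(j)/(-exp(2*j) + 3*exp(j) + 1)^3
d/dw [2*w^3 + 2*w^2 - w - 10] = 6*w^2 + 4*w - 1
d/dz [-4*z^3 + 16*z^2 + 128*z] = -12*z^2 + 32*z + 128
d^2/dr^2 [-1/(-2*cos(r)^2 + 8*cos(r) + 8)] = (4*sin(r)^4 - 34*sin(r)^2 - cos(r) - 3*cos(3*r) - 10)/(2*(sin(r)^2 + 4*cos(r) + 3)^3)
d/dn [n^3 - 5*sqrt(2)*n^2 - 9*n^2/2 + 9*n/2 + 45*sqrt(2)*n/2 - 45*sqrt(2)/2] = 3*n^2 - 10*sqrt(2)*n - 9*n + 9/2 + 45*sqrt(2)/2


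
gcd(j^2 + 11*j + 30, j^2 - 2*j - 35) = j + 5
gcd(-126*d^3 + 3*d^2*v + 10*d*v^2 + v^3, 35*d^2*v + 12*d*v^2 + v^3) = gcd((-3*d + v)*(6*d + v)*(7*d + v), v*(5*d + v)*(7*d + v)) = 7*d + v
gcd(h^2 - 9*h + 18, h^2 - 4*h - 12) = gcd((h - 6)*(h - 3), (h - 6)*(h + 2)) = h - 6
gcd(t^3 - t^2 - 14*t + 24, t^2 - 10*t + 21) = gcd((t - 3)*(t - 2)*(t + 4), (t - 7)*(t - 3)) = t - 3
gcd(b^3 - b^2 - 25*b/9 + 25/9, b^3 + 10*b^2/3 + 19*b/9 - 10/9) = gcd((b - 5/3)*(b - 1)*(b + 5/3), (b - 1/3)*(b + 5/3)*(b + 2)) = b + 5/3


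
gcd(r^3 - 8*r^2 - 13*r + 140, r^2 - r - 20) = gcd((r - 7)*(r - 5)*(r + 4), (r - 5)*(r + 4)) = r^2 - r - 20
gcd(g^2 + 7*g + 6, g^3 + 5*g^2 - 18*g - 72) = g + 6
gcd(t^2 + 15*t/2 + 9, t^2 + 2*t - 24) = t + 6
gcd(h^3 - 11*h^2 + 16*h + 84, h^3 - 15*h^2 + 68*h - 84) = h^2 - 13*h + 42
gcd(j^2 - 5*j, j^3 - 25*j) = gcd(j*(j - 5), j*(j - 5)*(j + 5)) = j^2 - 5*j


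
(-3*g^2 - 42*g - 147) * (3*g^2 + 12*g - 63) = -9*g^4 - 162*g^3 - 756*g^2 + 882*g + 9261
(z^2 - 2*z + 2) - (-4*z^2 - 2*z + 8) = 5*z^2 - 6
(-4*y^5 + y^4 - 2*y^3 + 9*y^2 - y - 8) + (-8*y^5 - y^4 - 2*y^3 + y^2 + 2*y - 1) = -12*y^5 - 4*y^3 + 10*y^2 + y - 9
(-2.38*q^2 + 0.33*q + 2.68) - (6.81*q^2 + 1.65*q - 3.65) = -9.19*q^2 - 1.32*q + 6.33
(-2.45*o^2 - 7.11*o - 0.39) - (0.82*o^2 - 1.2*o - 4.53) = -3.27*o^2 - 5.91*o + 4.14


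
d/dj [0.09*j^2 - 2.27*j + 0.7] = 0.18*j - 2.27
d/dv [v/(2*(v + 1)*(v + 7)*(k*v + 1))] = (-k*v*(v + 1)*(v + 7) - v*(v + 1)*(k*v + 1) - v*(v + 7)*(k*v + 1) + (v + 1)*(v + 7)*(k*v + 1))/(2*(v + 1)^2*(v + 7)^2*(k*v + 1)^2)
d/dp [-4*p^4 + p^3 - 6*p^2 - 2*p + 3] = -16*p^3 + 3*p^2 - 12*p - 2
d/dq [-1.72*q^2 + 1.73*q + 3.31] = 1.73 - 3.44*q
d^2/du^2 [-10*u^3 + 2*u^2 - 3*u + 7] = 4 - 60*u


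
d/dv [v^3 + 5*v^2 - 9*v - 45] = 3*v^2 + 10*v - 9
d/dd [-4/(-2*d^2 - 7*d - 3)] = 4*(-4*d - 7)/(2*d^2 + 7*d + 3)^2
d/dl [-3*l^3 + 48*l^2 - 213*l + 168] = -9*l^2 + 96*l - 213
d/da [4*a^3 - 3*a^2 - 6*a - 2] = 12*a^2 - 6*a - 6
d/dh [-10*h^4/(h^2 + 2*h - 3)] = 20*h^3*(-2*h^2 + h*(h + 1) - 4*h + 6)/(h^2 + 2*h - 3)^2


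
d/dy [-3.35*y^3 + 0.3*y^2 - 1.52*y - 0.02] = -10.05*y^2 + 0.6*y - 1.52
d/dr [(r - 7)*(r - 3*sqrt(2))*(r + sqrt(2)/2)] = 3*r^2 - 14*r - 5*sqrt(2)*r - 3 + 35*sqrt(2)/2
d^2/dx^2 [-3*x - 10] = 0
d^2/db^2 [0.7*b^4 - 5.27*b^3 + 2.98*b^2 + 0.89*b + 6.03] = 8.4*b^2 - 31.62*b + 5.96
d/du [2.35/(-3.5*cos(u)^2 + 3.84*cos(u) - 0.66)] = (9.024 - 16.45*cos(u))*sin(u)/(3.5*cos(u)^2 - 3.84*cos(u) + 0.66)^2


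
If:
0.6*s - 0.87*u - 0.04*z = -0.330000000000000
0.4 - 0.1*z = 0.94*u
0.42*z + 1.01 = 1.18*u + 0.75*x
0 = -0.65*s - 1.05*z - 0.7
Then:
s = 0.13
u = 0.51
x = 0.13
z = -0.75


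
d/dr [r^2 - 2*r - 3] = 2*r - 2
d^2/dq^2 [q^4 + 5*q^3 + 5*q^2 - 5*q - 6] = 12*q^2 + 30*q + 10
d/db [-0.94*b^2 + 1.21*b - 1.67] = 1.21 - 1.88*b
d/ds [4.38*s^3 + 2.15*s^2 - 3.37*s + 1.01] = 13.14*s^2 + 4.3*s - 3.37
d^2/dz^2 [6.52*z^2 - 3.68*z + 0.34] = 13.0400000000000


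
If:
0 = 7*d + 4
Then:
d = -4/7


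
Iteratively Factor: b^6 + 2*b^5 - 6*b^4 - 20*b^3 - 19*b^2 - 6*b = (b + 1)*(b^5 + b^4 - 7*b^3 - 13*b^2 - 6*b) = b*(b + 1)*(b^4 + b^3 - 7*b^2 - 13*b - 6) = b*(b - 3)*(b + 1)*(b^3 + 4*b^2 + 5*b + 2) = b*(b - 3)*(b + 1)^2*(b^2 + 3*b + 2) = b*(b - 3)*(b + 1)^3*(b + 2)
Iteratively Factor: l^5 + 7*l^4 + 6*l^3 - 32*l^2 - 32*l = (l + 4)*(l^4 + 3*l^3 - 6*l^2 - 8*l) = l*(l + 4)*(l^3 + 3*l^2 - 6*l - 8) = l*(l + 1)*(l + 4)*(l^2 + 2*l - 8) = l*(l - 2)*(l + 1)*(l + 4)*(l + 4)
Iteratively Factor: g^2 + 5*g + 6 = (g + 3)*(g + 2)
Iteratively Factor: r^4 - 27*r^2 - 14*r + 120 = (r - 5)*(r^3 + 5*r^2 - 2*r - 24) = (r - 5)*(r - 2)*(r^2 + 7*r + 12) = (r - 5)*(r - 2)*(r + 3)*(r + 4)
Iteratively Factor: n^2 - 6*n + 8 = (n - 2)*(n - 4)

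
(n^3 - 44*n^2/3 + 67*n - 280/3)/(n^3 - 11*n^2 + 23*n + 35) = (n - 8/3)/(n + 1)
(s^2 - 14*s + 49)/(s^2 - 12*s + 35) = (s - 7)/(s - 5)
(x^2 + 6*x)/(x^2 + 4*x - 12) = x/(x - 2)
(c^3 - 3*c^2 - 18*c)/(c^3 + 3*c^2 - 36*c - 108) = c/(c + 6)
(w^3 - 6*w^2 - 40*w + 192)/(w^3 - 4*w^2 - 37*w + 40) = (w^2 + 2*w - 24)/(w^2 + 4*w - 5)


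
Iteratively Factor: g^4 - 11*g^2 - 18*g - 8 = (g + 2)*(g^3 - 2*g^2 - 7*g - 4) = (g - 4)*(g + 2)*(g^2 + 2*g + 1) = (g - 4)*(g + 1)*(g + 2)*(g + 1)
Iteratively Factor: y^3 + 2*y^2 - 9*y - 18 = (y + 3)*(y^2 - y - 6) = (y - 3)*(y + 3)*(y + 2)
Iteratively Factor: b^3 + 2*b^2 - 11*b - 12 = (b + 1)*(b^2 + b - 12) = (b + 1)*(b + 4)*(b - 3)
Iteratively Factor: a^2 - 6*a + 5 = (a - 5)*(a - 1)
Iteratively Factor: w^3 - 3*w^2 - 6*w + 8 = (w - 1)*(w^2 - 2*w - 8) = (w - 4)*(w - 1)*(w + 2)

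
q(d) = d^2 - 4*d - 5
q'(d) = 2*d - 4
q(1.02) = -8.04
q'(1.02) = -1.96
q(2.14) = -8.98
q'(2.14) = 0.28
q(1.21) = -8.38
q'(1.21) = -1.58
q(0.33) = -6.21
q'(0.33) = -3.34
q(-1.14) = 0.86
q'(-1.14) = -6.28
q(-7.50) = 81.25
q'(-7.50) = -19.00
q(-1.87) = 5.98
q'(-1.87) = -7.74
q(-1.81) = 5.52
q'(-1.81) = -7.62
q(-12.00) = 187.00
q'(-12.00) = -28.00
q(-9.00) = 112.00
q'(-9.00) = -22.00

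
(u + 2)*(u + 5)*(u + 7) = u^3 + 14*u^2 + 59*u + 70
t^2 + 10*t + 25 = (t + 5)^2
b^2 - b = b*(b - 1)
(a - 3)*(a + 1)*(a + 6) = a^3 + 4*a^2 - 15*a - 18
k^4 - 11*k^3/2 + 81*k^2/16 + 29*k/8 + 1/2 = (k - 4)*(k - 2)*(k + 1/4)^2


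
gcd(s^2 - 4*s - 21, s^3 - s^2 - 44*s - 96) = s + 3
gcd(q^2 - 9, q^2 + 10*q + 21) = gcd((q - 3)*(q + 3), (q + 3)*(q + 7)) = q + 3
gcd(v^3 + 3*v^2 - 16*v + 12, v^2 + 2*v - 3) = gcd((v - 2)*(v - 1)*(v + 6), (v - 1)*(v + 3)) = v - 1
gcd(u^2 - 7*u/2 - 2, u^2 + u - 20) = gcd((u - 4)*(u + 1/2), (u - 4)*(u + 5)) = u - 4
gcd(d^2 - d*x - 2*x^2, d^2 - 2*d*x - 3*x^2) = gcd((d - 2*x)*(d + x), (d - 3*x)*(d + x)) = d + x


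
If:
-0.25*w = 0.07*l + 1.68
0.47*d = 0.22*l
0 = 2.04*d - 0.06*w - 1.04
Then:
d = 0.31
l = 0.66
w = -6.90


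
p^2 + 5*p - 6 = (p - 1)*(p + 6)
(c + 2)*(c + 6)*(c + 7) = c^3 + 15*c^2 + 68*c + 84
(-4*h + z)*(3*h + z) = -12*h^2 - h*z + z^2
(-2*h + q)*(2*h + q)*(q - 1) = -4*h^2*q + 4*h^2 + q^3 - q^2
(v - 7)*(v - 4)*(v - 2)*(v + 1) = v^4 - 12*v^3 + 37*v^2 - 6*v - 56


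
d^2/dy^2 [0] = 0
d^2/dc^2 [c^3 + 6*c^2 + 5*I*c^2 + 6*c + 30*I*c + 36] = 6*c + 12 + 10*I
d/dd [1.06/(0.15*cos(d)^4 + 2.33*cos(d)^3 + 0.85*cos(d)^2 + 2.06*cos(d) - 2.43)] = (0.636*cos(d)^3 + 7.4094*cos(d)^2 + 1.802*cos(d) + 2.1836)*sin(d)/(0.15*cos(d)^4 + 2.33*cos(d)^3 + 0.85*cos(d)^2 + 2.06*cos(d) - 2.43)^2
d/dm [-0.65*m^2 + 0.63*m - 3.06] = 0.63 - 1.3*m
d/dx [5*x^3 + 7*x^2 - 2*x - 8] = 15*x^2 + 14*x - 2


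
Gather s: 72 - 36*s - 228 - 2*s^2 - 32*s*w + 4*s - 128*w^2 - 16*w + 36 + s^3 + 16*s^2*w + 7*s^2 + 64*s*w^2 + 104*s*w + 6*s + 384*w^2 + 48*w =s^3 + s^2*(16*w + 5) + s*(64*w^2 + 72*w - 26) + 256*w^2 + 32*w - 120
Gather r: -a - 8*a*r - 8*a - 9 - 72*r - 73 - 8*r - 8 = -9*a + r*(-8*a - 80) - 90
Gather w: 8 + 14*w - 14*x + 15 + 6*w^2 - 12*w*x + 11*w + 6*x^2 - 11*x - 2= 6*w^2 + w*(25 - 12*x) + 6*x^2 - 25*x + 21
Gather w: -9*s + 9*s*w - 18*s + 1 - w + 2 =-27*s + w*(9*s - 1) + 3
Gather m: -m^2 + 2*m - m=-m^2 + m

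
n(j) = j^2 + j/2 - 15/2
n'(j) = 2*j + 1/2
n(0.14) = -7.41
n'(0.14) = 0.78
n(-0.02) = -7.51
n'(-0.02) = 0.46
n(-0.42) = -7.53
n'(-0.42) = -0.34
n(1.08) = -5.79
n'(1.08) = 2.66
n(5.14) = 21.49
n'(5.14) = 10.78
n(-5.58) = 20.85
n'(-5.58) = -10.66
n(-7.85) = 50.20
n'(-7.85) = -15.20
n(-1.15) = -6.75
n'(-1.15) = -1.80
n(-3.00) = 0.00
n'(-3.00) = -5.50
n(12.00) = 142.50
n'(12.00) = 24.50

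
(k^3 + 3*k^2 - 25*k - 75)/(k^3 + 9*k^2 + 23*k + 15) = (k - 5)/(k + 1)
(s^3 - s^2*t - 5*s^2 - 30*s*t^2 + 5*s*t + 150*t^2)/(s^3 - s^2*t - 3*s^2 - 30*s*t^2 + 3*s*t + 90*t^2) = (s - 5)/(s - 3)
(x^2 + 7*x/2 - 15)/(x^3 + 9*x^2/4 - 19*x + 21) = 2*(2*x - 5)/(4*x^2 - 15*x + 14)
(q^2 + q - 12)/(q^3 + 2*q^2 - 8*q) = (q - 3)/(q*(q - 2))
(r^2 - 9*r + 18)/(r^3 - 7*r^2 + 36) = 1/(r + 2)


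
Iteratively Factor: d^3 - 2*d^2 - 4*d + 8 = (d + 2)*(d^2 - 4*d + 4) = (d - 2)*(d + 2)*(d - 2)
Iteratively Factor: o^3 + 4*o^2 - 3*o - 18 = (o - 2)*(o^2 + 6*o + 9) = (o - 2)*(o + 3)*(o + 3)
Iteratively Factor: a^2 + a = (a + 1)*(a)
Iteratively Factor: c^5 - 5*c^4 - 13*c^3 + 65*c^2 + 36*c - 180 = (c - 2)*(c^4 - 3*c^3 - 19*c^2 + 27*c + 90) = (c - 3)*(c - 2)*(c^3 - 19*c - 30) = (c - 3)*(c - 2)*(c + 2)*(c^2 - 2*c - 15) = (c - 5)*(c - 3)*(c - 2)*(c + 2)*(c + 3)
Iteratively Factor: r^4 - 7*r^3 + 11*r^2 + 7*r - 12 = (r + 1)*(r^3 - 8*r^2 + 19*r - 12) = (r - 1)*(r + 1)*(r^2 - 7*r + 12) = (r - 4)*(r - 1)*(r + 1)*(r - 3)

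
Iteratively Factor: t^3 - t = (t + 1)*(t^2 - t) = t*(t + 1)*(t - 1)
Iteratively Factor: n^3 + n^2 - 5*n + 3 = (n + 3)*(n^2 - 2*n + 1) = (n - 1)*(n + 3)*(n - 1)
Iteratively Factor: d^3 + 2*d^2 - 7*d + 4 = (d - 1)*(d^2 + 3*d - 4) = (d - 1)*(d + 4)*(d - 1)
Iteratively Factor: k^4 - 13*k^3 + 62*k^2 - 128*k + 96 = (k - 3)*(k^3 - 10*k^2 + 32*k - 32) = (k - 3)*(k - 2)*(k^2 - 8*k + 16) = (k - 4)*(k - 3)*(k - 2)*(k - 4)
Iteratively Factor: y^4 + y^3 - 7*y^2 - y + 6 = (y + 3)*(y^3 - 2*y^2 - y + 2) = (y - 2)*(y + 3)*(y^2 - 1) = (y - 2)*(y + 1)*(y + 3)*(y - 1)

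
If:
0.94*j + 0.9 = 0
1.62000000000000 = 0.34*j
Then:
No Solution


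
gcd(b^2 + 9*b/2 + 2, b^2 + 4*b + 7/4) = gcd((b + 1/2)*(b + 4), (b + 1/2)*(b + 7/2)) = b + 1/2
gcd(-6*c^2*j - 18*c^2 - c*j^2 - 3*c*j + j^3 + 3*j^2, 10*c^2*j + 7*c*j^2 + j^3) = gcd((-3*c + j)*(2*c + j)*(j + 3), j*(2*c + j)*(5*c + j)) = 2*c + j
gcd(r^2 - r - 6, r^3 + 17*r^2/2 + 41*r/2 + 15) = r + 2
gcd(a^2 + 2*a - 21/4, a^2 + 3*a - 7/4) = a + 7/2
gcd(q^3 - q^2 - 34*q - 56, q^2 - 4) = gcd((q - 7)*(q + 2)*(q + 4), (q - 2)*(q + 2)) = q + 2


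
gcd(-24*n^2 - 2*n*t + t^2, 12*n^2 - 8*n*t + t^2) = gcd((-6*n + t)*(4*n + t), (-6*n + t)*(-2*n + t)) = -6*n + t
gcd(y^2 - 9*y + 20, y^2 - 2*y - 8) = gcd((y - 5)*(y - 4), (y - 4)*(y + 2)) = y - 4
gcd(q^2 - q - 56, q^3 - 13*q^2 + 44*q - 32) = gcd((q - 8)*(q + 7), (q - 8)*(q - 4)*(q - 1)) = q - 8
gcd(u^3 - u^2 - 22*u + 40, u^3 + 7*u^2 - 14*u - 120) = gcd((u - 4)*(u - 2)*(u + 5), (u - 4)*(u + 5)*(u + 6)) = u^2 + u - 20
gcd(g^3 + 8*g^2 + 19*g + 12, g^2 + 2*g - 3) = g + 3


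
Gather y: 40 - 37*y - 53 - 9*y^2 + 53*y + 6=-9*y^2 + 16*y - 7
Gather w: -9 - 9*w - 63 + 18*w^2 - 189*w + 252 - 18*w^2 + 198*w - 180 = 0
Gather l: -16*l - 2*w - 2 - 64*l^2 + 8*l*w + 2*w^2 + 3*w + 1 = -64*l^2 + l*(8*w - 16) + 2*w^2 + w - 1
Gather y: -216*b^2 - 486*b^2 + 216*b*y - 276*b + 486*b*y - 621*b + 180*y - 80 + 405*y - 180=-702*b^2 - 897*b + y*(702*b + 585) - 260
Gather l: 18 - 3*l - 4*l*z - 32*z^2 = l*(-4*z - 3) - 32*z^2 + 18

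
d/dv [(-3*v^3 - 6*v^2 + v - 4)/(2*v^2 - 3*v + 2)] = 2*(-3*v^4 + 9*v^3 - v^2 - 4*v - 5)/(4*v^4 - 12*v^3 + 17*v^2 - 12*v + 4)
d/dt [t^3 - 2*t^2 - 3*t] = 3*t^2 - 4*t - 3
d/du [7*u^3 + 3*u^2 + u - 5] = 21*u^2 + 6*u + 1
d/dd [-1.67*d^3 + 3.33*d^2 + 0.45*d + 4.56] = -5.01*d^2 + 6.66*d + 0.45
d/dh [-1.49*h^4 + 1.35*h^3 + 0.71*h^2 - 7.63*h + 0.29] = -5.96*h^3 + 4.05*h^2 + 1.42*h - 7.63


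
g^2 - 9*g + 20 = (g - 5)*(g - 4)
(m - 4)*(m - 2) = m^2 - 6*m + 8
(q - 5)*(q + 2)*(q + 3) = q^3 - 19*q - 30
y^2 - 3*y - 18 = (y - 6)*(y + 3)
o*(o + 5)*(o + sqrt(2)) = o^3 + sqrt(2)*o^2 + 5*o^2 + 5*sqrt(2)*o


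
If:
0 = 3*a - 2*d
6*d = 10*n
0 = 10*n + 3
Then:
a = -1/3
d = -1/2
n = -3/10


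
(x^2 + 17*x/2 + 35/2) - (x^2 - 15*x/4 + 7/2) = 49*x/4 + 14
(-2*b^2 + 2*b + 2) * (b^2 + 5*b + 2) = -2*b^4 - 8*b^3 + 8*b^2 + 14*b + 4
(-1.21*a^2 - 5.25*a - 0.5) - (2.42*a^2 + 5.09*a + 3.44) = -3.63*a^2 - 10.34*a - 3.94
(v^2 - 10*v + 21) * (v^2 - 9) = v^4 - 10*v^3 + 12*v^2 + 90*v - 189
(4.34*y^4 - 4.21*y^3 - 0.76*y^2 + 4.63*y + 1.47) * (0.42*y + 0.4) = 1.8228*y^5 - 0.0322*y^4 - 2.0032*y^3 + 1.6406*y^2 + 2.4694*y + 0.588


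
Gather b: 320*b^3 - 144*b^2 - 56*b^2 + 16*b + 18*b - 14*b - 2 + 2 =320*b^3 - 200*b^2 + 20*b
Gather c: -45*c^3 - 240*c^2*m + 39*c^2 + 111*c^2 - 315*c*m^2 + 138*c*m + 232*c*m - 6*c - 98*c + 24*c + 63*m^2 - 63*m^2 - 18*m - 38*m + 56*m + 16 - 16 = -45*c^3 + c^2*(150 - 240*m) + c*(-315*m^2 + 370*m - 80)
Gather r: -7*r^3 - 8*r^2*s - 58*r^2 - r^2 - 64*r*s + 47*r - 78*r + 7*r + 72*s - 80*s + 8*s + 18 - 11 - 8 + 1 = -7*r^3 + r^2*(-8*s - 59) + r*(-64*s - 24)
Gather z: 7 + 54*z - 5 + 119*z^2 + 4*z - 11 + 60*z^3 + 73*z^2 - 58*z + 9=60*z^3 + 192*z^2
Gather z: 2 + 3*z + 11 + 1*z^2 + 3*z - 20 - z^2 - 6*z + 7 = 0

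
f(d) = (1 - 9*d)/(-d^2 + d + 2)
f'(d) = (1 - 9*d)*(2*d - 1)/(-d^2 + d + 2)^2 - 9/(-d^2 + d + 2) = (9*d^2 - 9*d - (2*d - 1)*(9*d - 1) - 18)/(-d^2 + d + 2)^2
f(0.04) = 0.31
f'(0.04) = -4.56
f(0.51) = -1.60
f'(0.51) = -4.01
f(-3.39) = -2.45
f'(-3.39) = -0.78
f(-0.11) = 1.06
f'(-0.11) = -5.48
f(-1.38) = -10.45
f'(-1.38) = -23.58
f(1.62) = -13.64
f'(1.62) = -39.73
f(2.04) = 142.76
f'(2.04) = -3542.03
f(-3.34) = -2.49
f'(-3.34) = -0.81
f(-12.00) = -0.71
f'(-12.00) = -0.06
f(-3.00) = -2.80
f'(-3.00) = -1.06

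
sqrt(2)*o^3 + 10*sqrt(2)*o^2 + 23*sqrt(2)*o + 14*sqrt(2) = (o + 2)*(o + 7)*(sqrt(2)*o + sqrt(2))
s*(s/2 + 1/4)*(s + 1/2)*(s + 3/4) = s^4/2 + 7*s^3/8 + s^2/2 + 3*s/32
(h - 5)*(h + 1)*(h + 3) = h^3 - h^2 - 17*h - 15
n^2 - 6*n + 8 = (n - 4)*(n - 2)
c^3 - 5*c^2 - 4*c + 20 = (c - 5)*(c - 2)*(c + 2)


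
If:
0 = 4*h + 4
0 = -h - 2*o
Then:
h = -1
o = 1/2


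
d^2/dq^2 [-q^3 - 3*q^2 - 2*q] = -6*q - 6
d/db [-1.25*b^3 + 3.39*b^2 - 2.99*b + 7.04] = -3.75*b^2 + 6.78*b - 2.99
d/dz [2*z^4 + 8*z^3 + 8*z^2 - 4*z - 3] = 8*z^3 + 24*z^2 + 16*z - 4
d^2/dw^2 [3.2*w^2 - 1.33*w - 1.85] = 6.40000000000000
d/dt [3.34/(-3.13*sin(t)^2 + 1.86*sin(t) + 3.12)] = (20.9084*sin(t) - 6.2124)*cos(t)/(-3.13*sin(t)^2 + 1.86*sin(t) + 3.12)^2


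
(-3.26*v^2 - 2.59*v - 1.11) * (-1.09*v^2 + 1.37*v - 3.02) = 3.5534*v^4 - 1.6431*v^3 + 7.5068*v^2 + 6.3011*v + 3.3522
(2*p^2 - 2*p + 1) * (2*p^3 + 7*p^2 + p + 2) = 4*p^5 + 10*p^4 - 10*p^3 + 9*p^2 - 3*p + 2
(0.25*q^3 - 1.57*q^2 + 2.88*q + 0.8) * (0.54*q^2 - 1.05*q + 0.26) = 0.135*q^5 - 1.1103*q^4 + 3.2687*q^3 - 3.0002*q^2 - 0.0912000000000001*q + 0.208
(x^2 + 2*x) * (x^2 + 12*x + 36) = x^4 + 14*x^3 + 60*x^2 + 72*x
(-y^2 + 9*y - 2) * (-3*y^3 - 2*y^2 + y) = 3*y^5 - 25*y^4 - 13*y^3 + 13*y^2 - 2*y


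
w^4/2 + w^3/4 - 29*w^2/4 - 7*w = w*(w/2 + 1/2)*(w - 4)*(w + 7/2)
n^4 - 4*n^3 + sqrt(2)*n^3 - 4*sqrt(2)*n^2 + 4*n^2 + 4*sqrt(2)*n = n*(n - 2)^2*(n + sqrt(2))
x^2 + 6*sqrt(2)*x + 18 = (x + 3*sqrt(2))^2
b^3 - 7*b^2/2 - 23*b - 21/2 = (b - 7)*(b + 1/2)*(b + 3)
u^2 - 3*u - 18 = (u - 6)*(u + 3)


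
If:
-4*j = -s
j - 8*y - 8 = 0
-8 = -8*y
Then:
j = 16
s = 64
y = 1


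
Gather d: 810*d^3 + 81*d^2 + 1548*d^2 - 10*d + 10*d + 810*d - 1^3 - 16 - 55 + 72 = 810*d^3 + 1629*d^2 + 810*d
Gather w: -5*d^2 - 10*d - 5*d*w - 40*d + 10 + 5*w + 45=-5*d^2 - 50*d + w*(5 - 5*d) + 55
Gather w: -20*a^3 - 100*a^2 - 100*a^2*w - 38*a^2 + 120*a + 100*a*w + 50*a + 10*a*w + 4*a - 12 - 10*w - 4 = -20*a^3 - 138*a^2 + 174*a + w*(-100*a^2 + 110*a - 10) - 16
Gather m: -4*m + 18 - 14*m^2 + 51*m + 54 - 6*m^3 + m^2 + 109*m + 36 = -6*m^3 - 13*m^2 + 156*m + 108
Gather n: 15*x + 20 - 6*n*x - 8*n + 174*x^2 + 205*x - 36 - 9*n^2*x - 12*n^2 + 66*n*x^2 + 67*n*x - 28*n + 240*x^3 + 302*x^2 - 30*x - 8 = n^2*(-9*x - 12) + n*(66*x^2 + 61*x - 36) + 240*x^3 + 476*x^2 + 190*x - 24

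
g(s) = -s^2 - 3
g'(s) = -2*s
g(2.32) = -8.38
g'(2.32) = -4.64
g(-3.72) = -16.84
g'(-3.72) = 7.44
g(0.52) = -3.27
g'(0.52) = -1.04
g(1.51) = -5.28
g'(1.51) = -3.02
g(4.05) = -19.40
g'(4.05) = -8.10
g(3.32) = -14.02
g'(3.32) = -6.64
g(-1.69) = -5.86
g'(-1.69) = 3.38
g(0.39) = -3.15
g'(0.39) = -0.78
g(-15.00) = -228.00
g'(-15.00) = 30.00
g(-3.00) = -12.00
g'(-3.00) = 6.00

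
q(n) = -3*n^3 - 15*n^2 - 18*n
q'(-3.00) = -9.00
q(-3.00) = 0.00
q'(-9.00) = -477.00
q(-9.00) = 1134.00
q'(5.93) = -512.38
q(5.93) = -1259.80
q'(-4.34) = -57.32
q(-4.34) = 40.83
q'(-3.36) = -18.81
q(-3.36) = 4.94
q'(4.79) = -368.20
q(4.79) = -760.09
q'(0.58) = -38.43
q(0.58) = -16.07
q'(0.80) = -47.76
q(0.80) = -25.54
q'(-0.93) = 2.12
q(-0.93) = 6.18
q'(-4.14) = -48.06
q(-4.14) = 30.30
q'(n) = -9*n^2 - 30*n - 18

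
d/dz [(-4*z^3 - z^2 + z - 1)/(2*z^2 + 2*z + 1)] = (-8*z^4 - 16*z^3 - 16*z^2 + 2*z + 3)/(4*z^4 + 8*z^3 + 8*z^2 + 4*z + 1)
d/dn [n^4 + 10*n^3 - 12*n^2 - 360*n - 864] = 4*n^3 + 30*n^2 - 24*n - 360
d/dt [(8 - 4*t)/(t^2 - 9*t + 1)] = 4*(t^2 - 4*t + 17)/(t^4 - 18*t^3 + 83*t^2 - 18*t + 1)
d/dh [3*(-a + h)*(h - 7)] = -3*a + 6*h - 21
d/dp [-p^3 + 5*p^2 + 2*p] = -3*p^2 + 10*p + 2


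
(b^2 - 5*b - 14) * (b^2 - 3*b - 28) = b^4 - 8*b^3 - 27*b^2 + 182*b + 392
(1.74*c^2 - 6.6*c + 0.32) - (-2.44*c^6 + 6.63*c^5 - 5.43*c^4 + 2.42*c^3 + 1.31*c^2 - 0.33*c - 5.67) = 2.44*c^6 - 6.63*c^5 + 5.43*c^4 - 2.42*c^3 + 0.43*c^2 - 6.27*c + 5.99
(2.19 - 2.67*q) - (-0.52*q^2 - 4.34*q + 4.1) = 0.52*q^2 + 1.67*q - 1.91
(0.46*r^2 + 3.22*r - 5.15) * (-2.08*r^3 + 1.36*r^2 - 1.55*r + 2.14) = -0.9568*r^5 - 6.072*r^4 + 14.3782*r^3 - 11.0106*r^2 + 14.8733*r - 11.021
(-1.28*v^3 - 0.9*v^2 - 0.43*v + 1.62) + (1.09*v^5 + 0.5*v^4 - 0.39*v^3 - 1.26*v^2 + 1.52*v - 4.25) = 1.09*v^5 + 0.5*v^4 - 1.67*v^3 - 2.16*v^2 + 1.09*v - 2.63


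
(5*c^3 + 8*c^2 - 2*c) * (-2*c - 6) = -10*c^4 - 46*c^3 - 44*c^2 + 12*c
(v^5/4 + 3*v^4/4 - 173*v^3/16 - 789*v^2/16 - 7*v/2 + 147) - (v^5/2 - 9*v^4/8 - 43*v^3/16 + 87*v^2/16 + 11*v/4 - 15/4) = -v^5/4 + 15*v^4/8 - 65*v^3/8 - 219*v^2/4 - 25*v/4 + 603/4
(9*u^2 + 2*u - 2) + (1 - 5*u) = 9*u^2 - 3*u - 1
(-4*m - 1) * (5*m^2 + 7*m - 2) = -20*m^3 - 33*m^2 + m + 2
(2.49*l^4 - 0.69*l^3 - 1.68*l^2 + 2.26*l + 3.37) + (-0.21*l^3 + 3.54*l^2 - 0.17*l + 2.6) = 2.49*l^4 - 0.9*l^3 + 1.86*l^2 + 2.09*l + 5.97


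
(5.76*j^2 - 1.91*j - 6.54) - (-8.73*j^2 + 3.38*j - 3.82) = 14.49*j^2 - 5.29*j - 2.72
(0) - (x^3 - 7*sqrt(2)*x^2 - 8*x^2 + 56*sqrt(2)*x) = -x^3 + 8*x^2 + 7*sqrt(2)*x^2 - 56*sqrt(2)*x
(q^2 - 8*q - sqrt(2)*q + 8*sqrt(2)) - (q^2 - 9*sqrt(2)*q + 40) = -8*q + 8*sqrt(2)*q - 40 + 8*sqrt(2)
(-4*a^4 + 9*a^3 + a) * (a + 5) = -4*a^5 - 11*a^4 + 45*a^3 + a^2 + 5*a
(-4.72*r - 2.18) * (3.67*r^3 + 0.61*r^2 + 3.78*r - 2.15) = -17.3224*r^4 - 10.8798*r^3 - 19.1714*r^2 + 1.9076*r + 4.687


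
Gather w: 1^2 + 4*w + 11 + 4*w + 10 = 8*w + 22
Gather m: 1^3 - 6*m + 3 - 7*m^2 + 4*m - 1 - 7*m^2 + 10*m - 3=-14*m^2 + 8*m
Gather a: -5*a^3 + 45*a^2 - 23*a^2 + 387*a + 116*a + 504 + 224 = -5*a^3 + 22*a^2 + 503*a + 728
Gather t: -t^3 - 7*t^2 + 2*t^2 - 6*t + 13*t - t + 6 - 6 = -t^3 - 5*t^2 + 6*t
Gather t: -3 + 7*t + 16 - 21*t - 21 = -14*t - 8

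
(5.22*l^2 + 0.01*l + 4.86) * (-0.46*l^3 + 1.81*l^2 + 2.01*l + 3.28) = -2.4012*l^5 + 9.4436*l^4 + 8.2747*l^3 + 25.9383*l^2 + 9.8014*l + 15.9408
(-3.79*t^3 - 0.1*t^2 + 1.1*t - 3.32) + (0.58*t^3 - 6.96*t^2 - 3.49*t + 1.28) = -3.21*t^3 - 7.06*t^2 - 2.39*t - 2.04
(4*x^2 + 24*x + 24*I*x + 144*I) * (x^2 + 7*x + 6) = 4*x^4 + 52*x^3 + 24*I*x^3 + 192*x^2 + 312*I*x^2 + 144*x + 1152*I*x + 864*I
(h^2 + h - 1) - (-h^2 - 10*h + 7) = 2*h^2 + 11*h - 8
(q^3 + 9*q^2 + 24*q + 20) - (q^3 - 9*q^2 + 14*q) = 18*q^2 + 10*q + 20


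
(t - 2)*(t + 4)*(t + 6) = t^3 + 8*t^2 + 4*t - 48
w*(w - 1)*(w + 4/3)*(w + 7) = w^4 + 22*w^3/3 + w^2 - 28*w/3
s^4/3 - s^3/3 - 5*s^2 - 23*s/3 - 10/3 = (s/3 + 1/3)*(s - 5)*(s + 1)*(s + 2)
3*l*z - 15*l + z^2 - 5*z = (3*l + z)*(z - 5)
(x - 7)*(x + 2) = x^2 - 5*x - 14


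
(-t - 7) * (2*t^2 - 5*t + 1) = -2*t^3 - 9*t^2 + 34*t - 7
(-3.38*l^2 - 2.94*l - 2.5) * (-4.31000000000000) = 14.5678*l^2 + 12.6714*l + 10.775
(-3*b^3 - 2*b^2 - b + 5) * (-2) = 6*b^3 + 4*b^2 + 2*b - 10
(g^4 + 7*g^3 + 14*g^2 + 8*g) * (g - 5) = g^5 + 2*g^4 - 21*g^3 - 62*g^2 - 40*g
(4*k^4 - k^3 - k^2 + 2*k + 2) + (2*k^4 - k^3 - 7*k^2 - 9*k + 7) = 6*k^4 - 2*k^3 - 8*k^2 - 7*k + 9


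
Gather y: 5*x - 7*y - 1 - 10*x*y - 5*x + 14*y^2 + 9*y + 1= 14*y^2 + y*(2 - 10*x)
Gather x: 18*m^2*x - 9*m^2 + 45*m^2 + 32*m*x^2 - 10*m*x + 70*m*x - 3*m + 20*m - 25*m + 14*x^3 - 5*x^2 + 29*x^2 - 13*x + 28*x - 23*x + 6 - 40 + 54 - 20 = 36*m^2 - 8*m + 14*x^3 + x^2*(32*m + 24) + x*(18*m^2 + 60*m - 8)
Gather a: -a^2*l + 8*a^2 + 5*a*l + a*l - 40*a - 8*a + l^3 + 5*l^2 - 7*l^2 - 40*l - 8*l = a^2*(8 - l) + a*(6*l - 48) + l^3 - 2*l^2 - 48*l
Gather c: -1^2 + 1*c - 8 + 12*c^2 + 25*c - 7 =12*c^2 + 26*c - 16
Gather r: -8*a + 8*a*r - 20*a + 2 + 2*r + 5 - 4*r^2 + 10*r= -28*a - 4*r^2 + r*(8*a + 12) + 7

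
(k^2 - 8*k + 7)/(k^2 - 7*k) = (k - 1)/k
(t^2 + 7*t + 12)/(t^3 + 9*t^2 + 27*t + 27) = (t + 4)/(t^2 + 6*t + 9)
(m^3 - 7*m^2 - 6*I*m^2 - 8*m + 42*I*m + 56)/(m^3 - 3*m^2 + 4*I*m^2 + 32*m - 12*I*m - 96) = (m^2 - m*(7 + 2*I) + 14*I)/(m^2 + m*(-3 + 8*I) - 24*I)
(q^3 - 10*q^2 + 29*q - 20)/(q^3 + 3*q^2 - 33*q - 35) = (q^2 - 5*q + 4)/(q^2 + 8*q + 7)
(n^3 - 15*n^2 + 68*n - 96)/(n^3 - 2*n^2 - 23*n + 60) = (n - 8)/(n + 5)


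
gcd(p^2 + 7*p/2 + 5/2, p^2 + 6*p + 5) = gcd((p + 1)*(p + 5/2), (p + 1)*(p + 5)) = p + 1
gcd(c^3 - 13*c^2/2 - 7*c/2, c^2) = c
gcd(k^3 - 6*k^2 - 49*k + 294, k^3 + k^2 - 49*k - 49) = k^2 - 49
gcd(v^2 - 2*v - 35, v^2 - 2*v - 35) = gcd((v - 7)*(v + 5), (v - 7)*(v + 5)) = v^2 - 2*v - 35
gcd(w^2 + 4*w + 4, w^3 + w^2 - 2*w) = w + 2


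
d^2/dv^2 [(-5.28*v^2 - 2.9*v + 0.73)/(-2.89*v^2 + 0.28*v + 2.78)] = (56.987332*v^3 + 217.941258*v^2 + 143.339376*v + 65.252788)/(24.137569*v^6 - 7.015764*v^5 - 68.976786*v^4 + 13.475504*v^3 + 66.351372*v^2 - 6.491856*v - 21.484952)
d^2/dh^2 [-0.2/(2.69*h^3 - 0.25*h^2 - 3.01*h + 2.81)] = ((3.228*h - 0.1)*(2.69*h^3 - 0.25*h^2 - 3.01*h + 2.81) - 0.2*(-16.14*h^2 + 1.0*h + 6.02)*(-8.07*h^2 + 0.5*h + 3.01))/(2.69*h^3 - 0.25*h^2 - 3.01*h + 2.81)^3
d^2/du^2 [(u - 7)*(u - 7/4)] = 2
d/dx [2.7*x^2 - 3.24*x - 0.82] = 5.4*x - 3.24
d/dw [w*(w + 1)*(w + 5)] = 3*w^2 + 12*w + 5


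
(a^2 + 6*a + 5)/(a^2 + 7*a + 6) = (a + 5)/(a + 6)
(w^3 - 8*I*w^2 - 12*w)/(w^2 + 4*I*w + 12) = w*(w - 6*I)/(w + 6*I)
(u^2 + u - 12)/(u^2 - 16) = (u - 3)/(u - 4)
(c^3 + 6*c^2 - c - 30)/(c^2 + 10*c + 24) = (c^3 + 6*c^2 - c - 30)/(c^2 + 10*c + 24)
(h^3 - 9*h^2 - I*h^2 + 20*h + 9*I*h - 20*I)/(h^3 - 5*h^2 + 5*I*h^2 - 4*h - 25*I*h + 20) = (h^2 - h*(4 + I) + 4*I)/(h^2 + 5*I*h - 4)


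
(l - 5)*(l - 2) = l^2 - 7*l + 10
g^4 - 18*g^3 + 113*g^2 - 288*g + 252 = (g - 7)*(g - 6)*(g - 3)*(g - 2)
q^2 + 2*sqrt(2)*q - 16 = (q - 2*sqrt(2))*(q + 4*sqrt(2))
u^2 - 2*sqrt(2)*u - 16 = (u - 4*sqrt(2))*(u + 2*sqrt(2))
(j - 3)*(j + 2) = j^2 - j - 6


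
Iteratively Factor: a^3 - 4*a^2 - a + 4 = (a - 4)*(a^2 - 1) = (a - 4)*(a + 1)*(a - 1)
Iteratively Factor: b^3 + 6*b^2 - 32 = (b + 4)*(b^2 + 2*b - 8) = (b - 2)*(b + 4)*(b + 4)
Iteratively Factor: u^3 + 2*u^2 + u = (u)*(u^2 + 2*u + 1) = u*(u + 1)*(u + 1)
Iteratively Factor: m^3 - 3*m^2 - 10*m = (m - 5)*(m^2 + 2*m) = m*(m - 5)*(m + 2)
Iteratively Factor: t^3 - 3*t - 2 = (t + 1)*(t^2 - t - 2) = (t + 1)^2*(t - 2)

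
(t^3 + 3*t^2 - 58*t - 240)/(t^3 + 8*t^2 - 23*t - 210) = (t^2 - 3*t - 40)/(t^2 + 2*t - 35)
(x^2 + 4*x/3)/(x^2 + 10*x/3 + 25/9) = 3*x*(3*x + 4)/(9*x^2 + 30*x + 25)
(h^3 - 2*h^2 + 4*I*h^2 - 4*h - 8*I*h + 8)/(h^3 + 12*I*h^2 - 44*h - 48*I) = (h^2 + 2*h*(-1 + I) - 4*I)/(h^2 + 10*I*h - 24)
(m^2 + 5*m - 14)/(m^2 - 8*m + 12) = (m + 7)/(m - 6)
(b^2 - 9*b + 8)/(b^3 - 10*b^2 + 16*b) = (b - 1)/(b*(b - 2))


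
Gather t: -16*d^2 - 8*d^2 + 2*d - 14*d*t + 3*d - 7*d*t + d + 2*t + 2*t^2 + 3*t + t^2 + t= -24*d^2 + 6*d + 3*t^2 + t*(6 - 21*d)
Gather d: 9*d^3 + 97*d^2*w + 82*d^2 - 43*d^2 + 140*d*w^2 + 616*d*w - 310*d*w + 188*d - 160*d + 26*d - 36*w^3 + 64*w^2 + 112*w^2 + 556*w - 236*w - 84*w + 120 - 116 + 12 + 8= 9*d^3 + d^2*(97*w + 39) + d*(140*w^2 + 306*w + 54) - 36*w^3 + 176*w^2 + 236*w + 24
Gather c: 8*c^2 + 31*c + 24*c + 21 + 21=8*c^2 + 55*c + 42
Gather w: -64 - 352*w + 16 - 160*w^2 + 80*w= -160*w^2 - 272*w - 48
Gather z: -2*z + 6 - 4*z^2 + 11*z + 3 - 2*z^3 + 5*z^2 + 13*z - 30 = -2*z^3 + z^2 + 22*z - 21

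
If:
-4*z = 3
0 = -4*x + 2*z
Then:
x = -3/8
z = -3/4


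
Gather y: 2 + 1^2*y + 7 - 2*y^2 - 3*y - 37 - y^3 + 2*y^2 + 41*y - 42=-y^3 + 39*y - 70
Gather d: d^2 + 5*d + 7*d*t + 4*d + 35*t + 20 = d^2 + d*(7*t + 9) + 35*t + 20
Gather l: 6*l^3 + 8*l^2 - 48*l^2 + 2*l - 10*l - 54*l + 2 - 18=6*l^3 - 40*l^2 - 62*l - 16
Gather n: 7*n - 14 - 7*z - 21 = 7*n - 7*z - 35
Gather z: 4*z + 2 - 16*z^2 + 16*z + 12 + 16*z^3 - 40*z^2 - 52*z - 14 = 16*z^3 - 56*z^2 - 32*z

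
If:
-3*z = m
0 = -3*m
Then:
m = 0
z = 0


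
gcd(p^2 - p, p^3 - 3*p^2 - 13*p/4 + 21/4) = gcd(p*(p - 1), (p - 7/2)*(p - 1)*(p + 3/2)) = p - 1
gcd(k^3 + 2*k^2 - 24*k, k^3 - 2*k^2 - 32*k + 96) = k^2 + 2*k - 24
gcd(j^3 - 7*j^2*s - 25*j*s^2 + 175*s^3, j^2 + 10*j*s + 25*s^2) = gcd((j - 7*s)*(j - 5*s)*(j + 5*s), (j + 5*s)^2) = j + 5*s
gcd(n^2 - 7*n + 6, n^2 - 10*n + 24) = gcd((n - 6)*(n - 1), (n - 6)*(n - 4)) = n - 6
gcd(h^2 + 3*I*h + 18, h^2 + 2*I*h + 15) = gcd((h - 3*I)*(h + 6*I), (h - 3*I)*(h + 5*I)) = h - 3*I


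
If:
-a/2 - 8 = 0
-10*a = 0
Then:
No Solution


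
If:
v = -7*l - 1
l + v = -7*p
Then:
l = -v/7 - 1/7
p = 1/49 - 6*v/49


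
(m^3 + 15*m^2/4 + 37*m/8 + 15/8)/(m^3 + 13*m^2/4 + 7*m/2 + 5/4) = (m + 3/2)/(m + 1)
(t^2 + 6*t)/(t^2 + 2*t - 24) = t/(t - 4)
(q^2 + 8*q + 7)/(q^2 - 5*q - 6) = (q + 7)/(q - 6)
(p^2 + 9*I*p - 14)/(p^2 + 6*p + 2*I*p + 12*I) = (p + 7*I)/(p + 6)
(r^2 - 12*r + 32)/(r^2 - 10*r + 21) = (r^2 - 12*r + 32)/(r^2 - 10*r + 21)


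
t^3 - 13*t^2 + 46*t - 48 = (t - 8)*(t - 3)*(t - 2)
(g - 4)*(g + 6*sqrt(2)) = g^2 - 4*g + 6*sqrt(2)*g - 24*sqrt(2)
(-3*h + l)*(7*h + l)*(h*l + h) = -21*h^3*l - 21*h^3 + 4*h^2*l^2 + 4*h^2*l + h*l^3 + h*l^2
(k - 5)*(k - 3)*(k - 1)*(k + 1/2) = k^4 - 17*k^3/2 + 37*k^2/2 - 7*k/2 - 15/2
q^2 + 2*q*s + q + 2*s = (q + 1)*(q + 2*s)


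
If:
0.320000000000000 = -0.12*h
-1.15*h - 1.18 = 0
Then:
No Solution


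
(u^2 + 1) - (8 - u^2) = 2*u^2 - 7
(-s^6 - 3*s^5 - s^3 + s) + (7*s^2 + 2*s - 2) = -s^6 - 3*s^5 - s^3 + 7*s^2 + 3*s - 2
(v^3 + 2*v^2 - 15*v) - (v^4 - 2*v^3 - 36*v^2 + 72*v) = -v^4 + 3*v^3 + 38*v^2 - 87*v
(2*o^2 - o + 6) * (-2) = -4*o^2 + 2*o - 12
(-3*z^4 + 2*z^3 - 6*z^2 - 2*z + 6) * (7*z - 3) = -21*z^5 + 23*z^4 - 48*z^3 + 4*z^2 + 48*z - 18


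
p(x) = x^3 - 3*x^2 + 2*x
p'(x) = 3*x^2 - 6*x + 2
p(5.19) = 69.37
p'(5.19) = 51.67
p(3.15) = 7.79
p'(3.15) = 12.87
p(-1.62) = -15.36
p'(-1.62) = 19.59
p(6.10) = 127.55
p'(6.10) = 77.03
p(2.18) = 0.46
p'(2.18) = 3.18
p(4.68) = 46.16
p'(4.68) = 39.63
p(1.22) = -0.21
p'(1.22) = -0.85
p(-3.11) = -65.32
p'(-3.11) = 49.68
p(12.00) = 1320.00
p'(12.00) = 362.00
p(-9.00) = -990.00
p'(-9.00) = 299.00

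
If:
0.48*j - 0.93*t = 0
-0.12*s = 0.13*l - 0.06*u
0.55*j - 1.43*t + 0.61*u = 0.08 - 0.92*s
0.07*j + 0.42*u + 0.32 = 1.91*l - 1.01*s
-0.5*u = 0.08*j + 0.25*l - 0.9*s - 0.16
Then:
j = -0.33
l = 0.15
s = -0.08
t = -0.17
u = 0.15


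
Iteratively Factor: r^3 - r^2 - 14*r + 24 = (r + 4)*(r^2 - 5*r + 6) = (r - 2)*(r + 4)*(r - 3)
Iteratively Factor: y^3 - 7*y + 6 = (y - 2)*(y^2 + 2*y - 3) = (y - 2)*(y + 3)*(y - 1)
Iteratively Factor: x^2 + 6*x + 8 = (x + 2)*(x + 4)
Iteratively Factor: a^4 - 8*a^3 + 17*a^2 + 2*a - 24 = (a - 4)*(a^3 - 4*a^2 + a + 6) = (a - 4)*(a - 3)*(a^2 - a - 2) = (a - 4)*(a - 3)*(a - 2)*(a + 1)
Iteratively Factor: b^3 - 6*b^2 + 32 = (b - 4)*(b^2 - 2*b - 8) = (b - 4)^2*(b + 2)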